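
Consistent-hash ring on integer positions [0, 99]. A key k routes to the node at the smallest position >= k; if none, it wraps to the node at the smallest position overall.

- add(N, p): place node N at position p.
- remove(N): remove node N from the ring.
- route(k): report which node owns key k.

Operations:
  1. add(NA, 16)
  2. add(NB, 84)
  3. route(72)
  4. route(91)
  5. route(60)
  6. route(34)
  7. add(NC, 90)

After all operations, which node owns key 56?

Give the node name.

Op 1: add NA@16 -> ring=[16:NA]
Op 2: add NB@84 -> ring=[16:NA,84:NB]
Op 3: route key 72: smallest pos >= 72 is 84 -> NB
Op 4: route key 91: none >= 91, wrap to smallest pos 16 -> NA
Op 5: route key 60: smallest pos >= 60 is 84 -> NB
Op 6: route key 34: smallest pos >= 34 is 84 -> NB
Op 7: add NC@90 -> ring=[16:NA,84:NB,90:NC]
Final route key 56: smallest pos >= 56 is 84 -> NB

Answer: NB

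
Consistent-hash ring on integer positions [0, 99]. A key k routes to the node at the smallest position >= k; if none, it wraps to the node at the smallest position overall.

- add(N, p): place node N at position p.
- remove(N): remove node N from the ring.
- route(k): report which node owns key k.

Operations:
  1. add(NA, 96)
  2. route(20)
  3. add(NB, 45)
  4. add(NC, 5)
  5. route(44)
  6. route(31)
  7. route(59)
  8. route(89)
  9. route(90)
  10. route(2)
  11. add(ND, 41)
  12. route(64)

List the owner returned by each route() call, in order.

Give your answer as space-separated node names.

Op 1: add NA@96 -> ring=[96:NA]
Op 2: route key 20: smallest pos >= 20 is 96 -> NA
Op 3: add NB@45 -> ring=[45:NB,96:NA]
Op 4: add NC@5 -> ring=[5:NC,45:NB,96:NA]
Op 5: route key 44: smallest pos >= 44 is 45 -> NB
Op 6: route key 31: smallest pos >= 31 is 45 -> NB
Op 7: route key 59: smallest pos >= 59 is 96 -> NA
Op 8: route key 89: smallest pos >= 89 is 96 -> NA
Op 9: route key 90: smallest pos >= 90 is 96 -> NA
Op 10: route key 2: smallest pos >= 2 is 5 -> NC
Op 11: add ND@41 -> ring=[5:NC,41:ND,45:NB,96:NA]
Op 12: route key 64: smallest pos >= 64 is 96 -> NA

Answer: NA NB NB NA NA NA NC NA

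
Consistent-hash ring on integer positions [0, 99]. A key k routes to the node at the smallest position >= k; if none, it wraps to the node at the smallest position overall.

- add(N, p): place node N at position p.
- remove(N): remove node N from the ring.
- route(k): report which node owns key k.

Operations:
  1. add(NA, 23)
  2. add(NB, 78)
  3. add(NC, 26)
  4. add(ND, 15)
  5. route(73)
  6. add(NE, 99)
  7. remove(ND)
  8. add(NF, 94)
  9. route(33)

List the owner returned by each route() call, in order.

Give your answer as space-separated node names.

Answer: NB NB

Derivation:
Op 1: add NA@23 -> ring=[23:NA]
Op 2: add NB@78 -> ring=[23:NA,78:NB]
Op 3: add NC@26 -> ring=[23:NA,26:NC,78:NB]
Op 4: add ND@15 -> ring=[15:ND,23:NA,26:NC,78:NB]
Op 5: route key 73: smallest pos >= 73 is 78 -> NB
Op 6: add NE@99 -> ring=[15:ND,23:NA,26:NC,78:NB,99:NE]
Op 7: remove ND -> ring=[23:NA,26:NC,78:NB,99:NE]
Op 8: add NF@94 -> ring=[23:NA,26:NC,78:NB,94:NF,99:NE]
Op 9: route key 33: smallest pos >= 33 is 78 -> NB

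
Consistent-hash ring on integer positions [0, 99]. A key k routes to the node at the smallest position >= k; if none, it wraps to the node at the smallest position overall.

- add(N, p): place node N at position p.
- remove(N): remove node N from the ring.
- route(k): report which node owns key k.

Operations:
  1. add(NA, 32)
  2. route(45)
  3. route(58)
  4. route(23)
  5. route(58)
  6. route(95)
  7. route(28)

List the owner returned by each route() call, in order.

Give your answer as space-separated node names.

Op 1: add NA@32 -> ring=[32:NA]
Op 2: route key 45: none >= 45, wrap to smallest pos 32 -> NA
Op 3: route key 58: none >= 58, wrap to smallest pos 32 -> NA
Op 4: route key 23: smallest pos >= 23 is 32 -> NA
Op 5: route key 58: none >= 58, wrap to smallest pos 32 -> NA
Op 6: route key 95: none >= 95, wrap to smallest pos 32 -> NA
Op 7: route key 28: smallest pos >= 28 is 32 -> NA

Answer: NA NA NA NA NA NA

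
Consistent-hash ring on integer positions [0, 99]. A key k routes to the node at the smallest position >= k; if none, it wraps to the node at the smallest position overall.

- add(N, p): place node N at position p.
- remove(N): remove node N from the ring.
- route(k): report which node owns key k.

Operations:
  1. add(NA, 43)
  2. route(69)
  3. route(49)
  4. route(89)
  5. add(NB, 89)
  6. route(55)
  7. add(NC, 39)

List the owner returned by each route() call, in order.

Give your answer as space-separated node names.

Answer: NA NA NA NB

Derivation:
Op 1: add NA@43 -> ring=[43:NA]
Op 2: route key 69: none >= 69, wrap to smallest pos 43 -> NA
Op 3: route key 49: none >= 49, wrap to smallest pos 43 -> NA
Op 4: route key 89: none >= 89, wrap to smallest pos 43 -> NA
Op 5: add NB@89 -> ring=[43:NA,89:NB]
Op 6: route key 55: smallest pos >= 55 is 89 -> NB
Op 7: add NC@39 -> ring=[39:NC,43:NA,89:NB]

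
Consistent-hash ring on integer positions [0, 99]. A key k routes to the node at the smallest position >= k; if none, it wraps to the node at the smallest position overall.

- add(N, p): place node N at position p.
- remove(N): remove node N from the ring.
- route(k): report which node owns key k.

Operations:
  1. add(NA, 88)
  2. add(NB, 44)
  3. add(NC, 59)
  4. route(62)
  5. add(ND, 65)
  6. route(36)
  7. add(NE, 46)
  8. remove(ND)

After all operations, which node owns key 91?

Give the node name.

Answer: NB

Derivation:
Op 1: add NA@88 -> ring=[88:NA]
Op 2: add NB@44 -> ring=[44:NB,88:NA]
Op 3: add NC@59 -> ring=[44:NB,59:NC,88:NA]
Op 4: route key 62: smallest pos >= 62 is 88 -> NA
Op 5: add ND@65 -> ring=[44:NB,59:NC,65:ND,88:NA]
Op 6: route key 36: smallest pos >= 36 is 44 -> NB
Op 7: add NE@46 -> ring=[44:NB,46:NE,59:NC,65:ND,88:NA]
Op 8: remove ND -> ring=[44:NB,46:NE,59:NC,88:NA]
Final route key 91: none >= 91, wrap to smallest pos 44 -> NB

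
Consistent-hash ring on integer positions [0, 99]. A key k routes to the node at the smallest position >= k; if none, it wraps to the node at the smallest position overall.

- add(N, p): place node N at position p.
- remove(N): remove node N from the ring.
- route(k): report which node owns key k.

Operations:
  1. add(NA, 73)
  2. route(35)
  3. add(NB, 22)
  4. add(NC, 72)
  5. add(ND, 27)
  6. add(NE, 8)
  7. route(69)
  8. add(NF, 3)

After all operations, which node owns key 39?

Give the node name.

Answer: NC

Derivation:
Op 1: add NA@73 -> ring=[73:NA]
Op 2: route key 35: smallest pos >= 35 is 73 -> NA
Op 3: add NB@22 -> ring=[22:NB,73:NA]
Op 4: add NC@72 -> ring=[22:NB,72:NC,73:NA]
Op 5: add ND@27 -> ring=[22:NB,27:ND,72:NC,73:NA]
Op 6: add NE@8 -> ring=[8:NE,22:NB,27:ND,72:NC,73:NA]
Op 7: route key 69: smallest pos >= 69 is 72 -> NC
Op 8: add NF@3 -> ring=[3:NF,8:NE,22:NB,27:ND,72:NC,73:NA]
Final route key 39: smallest pos >= 39 is 72 -> NC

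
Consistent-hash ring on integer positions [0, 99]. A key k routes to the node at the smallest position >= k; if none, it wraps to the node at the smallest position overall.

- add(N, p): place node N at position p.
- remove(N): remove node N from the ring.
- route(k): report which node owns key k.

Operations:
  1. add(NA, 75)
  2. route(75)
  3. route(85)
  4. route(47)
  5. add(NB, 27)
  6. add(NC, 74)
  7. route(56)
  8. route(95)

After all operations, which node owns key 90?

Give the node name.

Op 1: add NA@75 -> ring=[75:NA]
Op 2: route key 75: smallest pos >= 75 is 75 -> NA
Op 3: route key 85: none >= 85, wrap to smallest pos 75 -> NA
Op 4: route key 47: smallest pos >= 47 is 75 -> NA
Op 5: add NB@27 -> ring=[27:NB,75:NA]
Op 6: add NC@74 -> ring=[27:NB,74:NC,75:NA]
Op 7: route key 56: smallest pos >= 56 is 74 -> NC
Op 8: route key 95: none >= 95, wrap to smallest pos 27 -> NB
Final route key 90: none >= 90, wrap to smallest pos 27 -> NB

Answer: NB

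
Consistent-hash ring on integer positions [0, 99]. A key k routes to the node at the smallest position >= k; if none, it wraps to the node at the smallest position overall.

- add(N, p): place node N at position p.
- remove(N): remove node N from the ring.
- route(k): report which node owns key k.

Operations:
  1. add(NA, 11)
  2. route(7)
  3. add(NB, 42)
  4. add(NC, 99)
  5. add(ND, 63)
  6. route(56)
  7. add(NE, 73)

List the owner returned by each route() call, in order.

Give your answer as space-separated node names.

Op 1: add NA@11 -> ring=[11:NA]
Op 2: route key 7: smallest pos >= 7 is 11 -> NA
Op 3: add NB@42 -> ring=[11:NA,42:NB]
Op 4: add NC@99 -> ring=[11:NA,42:NB,99:NC]
Op 5: add ND@63 -> ring=[11:NA,42:NB,63:ND,99:NC]
Op 6: route key 56: smallest pos >= 56 is 63 -> ND
Op 7: add NE@73 -> ring=[11:NA,42:NB,63:ND,73:NE,99:NC]

Answer: NA ND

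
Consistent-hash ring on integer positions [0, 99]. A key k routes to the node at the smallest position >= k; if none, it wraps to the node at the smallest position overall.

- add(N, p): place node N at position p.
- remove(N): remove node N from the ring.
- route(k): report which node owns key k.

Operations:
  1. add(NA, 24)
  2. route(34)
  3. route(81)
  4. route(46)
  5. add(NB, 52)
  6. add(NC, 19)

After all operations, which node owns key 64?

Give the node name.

Answer: NC

Derivation:
Op 1: add NA@24 -> ring=[24:NA]
Op 2: route key 34: none >= 34, wrap to smallest pos 24 -> NA
Op 3: route key 81: none >= 81, wrap to smallest pos 24 -> NA
Op 4: route key 46: none >= 46, wrap to smallest pos 24 -> NA
Op 5: add NB@52 -> ring=[24:NA,52:NB]
Op 6: add NC@19 -> ring=[19:NC,24:NA,52:NB]
Final route key 64: none >= 64, wrap to smallest pos 19 -> NC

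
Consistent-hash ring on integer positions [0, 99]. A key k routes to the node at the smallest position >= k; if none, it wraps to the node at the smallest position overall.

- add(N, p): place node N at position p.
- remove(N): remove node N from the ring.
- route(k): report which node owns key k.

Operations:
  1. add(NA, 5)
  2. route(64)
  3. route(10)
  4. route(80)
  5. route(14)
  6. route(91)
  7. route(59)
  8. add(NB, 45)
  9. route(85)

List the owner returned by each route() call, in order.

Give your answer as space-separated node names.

Answer: NA NA NA NA NA NA NA

Derivation:
Op 1: add NA@5 -> ring=[5:NA]
Op 2: route key 64: none >= 64, wrap to smallest pos 5 -> NA
Op 3: route key 10: none >= 10, wrap to smallest pos 5 -> NA
Op 4: route key 80: none >= 80, wrap to smallest pos 5 -> NA
Op 5: route key 14: none >= 14, wrap to smallest pos 5 -> NA
Op 6: route key 91: none >= 91, wrap to smallest pos 5 -> NA
Op 7: route key 59: none >= 59, wrap to smallest pos 5 -> NA
Op 8: add NB@45 -> ring=[5:NA,45:NB]
Op 9: route key 85: none >= 85, wrap to smallest pos 5 -> NA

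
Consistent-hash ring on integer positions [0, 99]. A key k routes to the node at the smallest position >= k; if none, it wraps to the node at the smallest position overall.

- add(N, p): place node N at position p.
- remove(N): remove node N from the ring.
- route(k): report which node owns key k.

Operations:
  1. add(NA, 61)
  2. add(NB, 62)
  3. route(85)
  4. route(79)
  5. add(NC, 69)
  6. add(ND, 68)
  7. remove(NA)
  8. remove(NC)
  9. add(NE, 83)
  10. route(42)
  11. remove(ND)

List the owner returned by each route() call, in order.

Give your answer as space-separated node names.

Op 1: add NA@61 -> ring=[61:NA]
Op 2: add NB@62 -> ring=[61:NA,62:NB]
Op 3: route key 85: none >= 85, wrap to smallest pos 61 -> NA
Op 4: route key 79: none >= 79, wrap to smallest pos 61 -> NA
Op 5: add NC@69 -> ring=[61:NA,62:NB,69:NC]
Op 6: add ND@68 -> ring=[61:NA,62:NB,68:ND,69:NC]
Op 7: remove NA -> ring=[62:NB,68:ND,69:NC]
Op 8: remove NC -> ring=[62:NB,68:ND]
Op 9: add NE@83 -> ring=[62:NB,68:ND,83:NE]
Op 10: route key 42: smallest pos >= 42 is 62 -> NB
Op 11: remove ND -> ring=[62:NB,83:NE]

Answer: NA NA NB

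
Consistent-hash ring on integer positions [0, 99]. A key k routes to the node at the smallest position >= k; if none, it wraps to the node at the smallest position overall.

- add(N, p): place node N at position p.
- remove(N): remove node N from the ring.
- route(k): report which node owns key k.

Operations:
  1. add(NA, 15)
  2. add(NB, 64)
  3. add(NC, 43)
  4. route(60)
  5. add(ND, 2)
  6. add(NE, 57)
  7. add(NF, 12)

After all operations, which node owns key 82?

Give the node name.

Answer: ND

Derivation:
Op 1: add NA@15 -> ring=[15:NA]
Op 2: add NB@64 -> ring=[15:NA,64:NB]
Op 3: add NC@43 -> ring=[15:NA,43:NC,64:NB]
Op 4: route key 60: smallest pos >= 60 is 64 -> NB
Op 5: add ND@2 -> ring=[2:ND,15:NA,43:NC,64:NB]
Op 6: add NE@57 -> ring=[2:ND,15:NA,43:NC,57:NE,64:NB]
Op 7: add NF@12 -> ring=[2:ND,12:NF,15:NA,43:NC,57:NE,64:NB]
Final route key 82: none >= 82, wrap to smallest pos 2 -> ND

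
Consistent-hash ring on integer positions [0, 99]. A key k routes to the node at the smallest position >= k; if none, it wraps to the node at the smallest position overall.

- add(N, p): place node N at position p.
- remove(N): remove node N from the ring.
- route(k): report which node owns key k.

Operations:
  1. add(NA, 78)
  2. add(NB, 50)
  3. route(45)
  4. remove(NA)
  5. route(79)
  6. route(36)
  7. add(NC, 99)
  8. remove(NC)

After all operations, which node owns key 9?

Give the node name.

Op 1: add NA@78 -> ring=[78:NA]
Op 2: add NB@50 -> ring=[50:NB,78:NA]
Op 3: route key 45: smallest pos >= 45 is 50 -> NB
Op 4: remove NA -> ring=[50:NB]
Op 5: route key 79: none >= 79, wrap to smallest pos 50 -> NB
Op 6: route key 36: smallest pos >= 36 is 50 -> NB
Op 7: add NC@99 -> ring=[50:NB,99:NC]
Op 8: remove NC -> ring=[50:NB]
Final route key 9: smallest pos >= 9 is 50 -> NB

Answer: NB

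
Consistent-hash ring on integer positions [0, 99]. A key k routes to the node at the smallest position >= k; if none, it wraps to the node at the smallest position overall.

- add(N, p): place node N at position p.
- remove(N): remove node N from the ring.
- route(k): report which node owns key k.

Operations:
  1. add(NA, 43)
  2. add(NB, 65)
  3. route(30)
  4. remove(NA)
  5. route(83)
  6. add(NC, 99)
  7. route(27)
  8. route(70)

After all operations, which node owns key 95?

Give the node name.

Op 1: add NA@43 -> ring=[43:NA]
Op 2: add NB@65 -> ring=[43:NA,65:NB]
Op 3: route key 30: smallest pos >= 30 is 43 -> NA
Op 4: remove NA -> ring=[65:NB]
Op 5: route key 83: none >= 83, wrap to smallest pos 65 -> NB
Op 6: add NC@99 -> ring=[65:NB,99:NC]
Op 7: route key 27: smallest pos >= 27 is 65 -> NB
Op 8: route key 70: smallest pos >= 70 is 99 -> NC
Final route key 95: smallest pos >= 95 is 99 -> NC

Answer: NC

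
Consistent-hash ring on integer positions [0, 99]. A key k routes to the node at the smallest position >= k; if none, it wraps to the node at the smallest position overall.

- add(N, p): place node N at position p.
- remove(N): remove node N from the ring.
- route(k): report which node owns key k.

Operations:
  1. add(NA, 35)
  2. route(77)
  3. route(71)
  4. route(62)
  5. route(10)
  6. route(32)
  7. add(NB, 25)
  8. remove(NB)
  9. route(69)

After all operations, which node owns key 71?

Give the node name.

Answer: NA

Derivation:
Op 1: add NA@35 -> ring=[35:NA]
Op 2: route key 77: none >= 77, wrap to smallest pos 35 -> NA
Op 3: route key 71: none >= 71, wrap to smallest pos 35 -> NA
Op 4: route key 62: none >= 62, wrap to smallest pos 35 -> NA
Op 5: route key 10: smallest pos >= 10 is 35 -> NA
Op 6: route key 32: smallest pos >= 32 is 35 -> NA
Op 7: add NB@25 -> ring=[25:NB,35:NA]
Op 8: remove NB -> ring=[35:NA]
Op 9: route key 69: none >= 69, wrap to smallest pos 35 -> NA
Final route key 71: none >= 71, wrap to smallest pos 35 -> NA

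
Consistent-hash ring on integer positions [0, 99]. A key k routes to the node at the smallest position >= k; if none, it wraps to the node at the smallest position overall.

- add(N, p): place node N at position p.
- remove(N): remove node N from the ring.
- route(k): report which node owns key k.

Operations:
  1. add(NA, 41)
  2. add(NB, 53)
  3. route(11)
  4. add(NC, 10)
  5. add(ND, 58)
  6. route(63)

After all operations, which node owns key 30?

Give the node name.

Op 1: add NA@41 -> ring=[41:NA]
Op 2: add NB@53 -> ring=[41:NA,53:NB]
Op 3: route key 11: smallest pos >= 11 is 41 -> NA
Op 4: add NC@10 -> ring=[10:NC,41:NA,53:NB]
Op 5: add ND@58 -> ring=[10:NC,41:NA,53:NB,58:ND]
Op 6: route key 63: none >= 63, wrap to smallest pos 10 -> NC
Final route key 30: smallest pos >= 30 is 41 -> NA

Answer: NA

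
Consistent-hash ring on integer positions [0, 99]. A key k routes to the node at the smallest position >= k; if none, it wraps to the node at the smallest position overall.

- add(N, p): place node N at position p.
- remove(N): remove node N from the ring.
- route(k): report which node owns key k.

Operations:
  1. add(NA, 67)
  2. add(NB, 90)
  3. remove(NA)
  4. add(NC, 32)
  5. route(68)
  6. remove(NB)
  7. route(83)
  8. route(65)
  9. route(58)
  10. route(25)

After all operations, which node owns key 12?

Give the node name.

Op 1: add NA@67 -> ring=[67:NA]
Op 2: add NB@90 -> ring=[67:NA,90:NB]
Op 3: remove NA -> ring=[90:NB]
Op 4: add NC@32 -> ring=[32:NC,90:NB]
Op 5: route key 68: smallest pos >= 68 is 90 -> NB
Op 6: remove NB -> ring=[32:NC]
Op 7: route key 83: none >= 83, wrap to smallest pos 32 -> NC
Op 8: route key 65: none >= 65, wrap to smallest pos 32 -> NC
Op 9: route key 58: none >= 58, wrap to smallest pos 32 -> NC
Op 10: route key 25: smallest pos >= 25 is 32 -> NC
Final route key 12: smallest pos >= 12 is 32 -> NC

Answer: NC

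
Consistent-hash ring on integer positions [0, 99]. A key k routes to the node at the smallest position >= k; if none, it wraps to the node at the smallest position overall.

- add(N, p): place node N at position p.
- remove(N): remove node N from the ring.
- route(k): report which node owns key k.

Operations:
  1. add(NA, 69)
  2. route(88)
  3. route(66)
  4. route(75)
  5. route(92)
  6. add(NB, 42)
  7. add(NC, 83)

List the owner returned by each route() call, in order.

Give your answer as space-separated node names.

Op 1: add NA@69 -> ring=[69:NA]
Op 2: route key 88: none >= 88, wrap to smallest pos 69 -> NA
Op 3: route key 66: smallest pos >= 66 is 69 -> NA
Op 4: route key 75: none >= 75, wrap to smallest pos 69 -> NA
Op 5: route key 92: none >= 92, wrap to smallest pos 69 -> NA
Op 6: add NB@42 -> ring=[42:NB,69:NA]
Op 7: add NC@83 -> ring=[42:NB,69:NA,83:NC]

Answer: NA NA NA NA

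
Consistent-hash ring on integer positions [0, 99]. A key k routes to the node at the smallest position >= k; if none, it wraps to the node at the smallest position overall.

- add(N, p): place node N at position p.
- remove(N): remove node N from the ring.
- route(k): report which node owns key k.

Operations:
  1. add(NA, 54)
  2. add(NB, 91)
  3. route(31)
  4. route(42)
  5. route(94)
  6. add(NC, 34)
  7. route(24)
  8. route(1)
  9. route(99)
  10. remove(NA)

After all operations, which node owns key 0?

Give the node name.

Answer: NC

Derivation:
Op 1: add NA@54 -> ring=[54:NA]
Op 2: add NB@91 -> ring=[54:NA,91:NB]
Op 3: route key 31: smallest pos >= 31 is 54 -> NA
Op 4: route key 42: smallest pos >= 42 is 54 -> NA
Op 5: route key 94: none >= 94, wrap to smallest pos 54 -> NA
Op 6: add NC@34 -> ring=[34:NC,54:NA,91:NB]
Op 7: route key 24: smallest pos >= 24 is 34 -> NC
Op 8: route key 1: smallest pos >= 1 is 34 -> NC
Op 9: route key 99: none >= 99, wrap to smallest pos 34 -> NC
Op 10: remove NA -> ring=[34:NC,91:NB]
Final route key 0: smallest pos >= 0 is 34 -> NC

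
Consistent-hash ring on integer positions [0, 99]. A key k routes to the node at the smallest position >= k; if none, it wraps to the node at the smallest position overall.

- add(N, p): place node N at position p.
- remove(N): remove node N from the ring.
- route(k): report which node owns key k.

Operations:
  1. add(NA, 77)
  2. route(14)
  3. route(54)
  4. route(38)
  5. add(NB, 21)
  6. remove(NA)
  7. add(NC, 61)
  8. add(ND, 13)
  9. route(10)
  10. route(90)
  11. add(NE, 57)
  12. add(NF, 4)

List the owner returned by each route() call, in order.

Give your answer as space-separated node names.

Op 1: add NA@77 -> ring=[77:NA]
Op 2: route key 14: smallest pos >= 14 is 77 -> NA
Op 3: route key 54: smallest pos >= 54 is 77 -> NA
Op 4: route key 38: smallest pos >= 38 is 77 -> NA
Op 5: add NB@21 -> ring=[21:NB,77:NA]
Op 6: remove NA -> ring=[21:NB]
Op 7: add NC@61 -> ring=[21:NB,61:NC]
Op 8: add ND@13 -> ring=[13:ND,21:NB,61:NC]
Op 9: route key 10: smallest pos >= 10 is 13 -> ND
Op 10: route key 90: none >= 90, wrap to smallest pos 13 -> ND
Op 11: add NE@57 -> ring=[13:ND,21:NB,57:NE,61:NC]
Op 12: add NF@4 -> ring=[4:NF,13:ND,21:NB,57:NE,61:NC]

Answer: NA NA NA ND ND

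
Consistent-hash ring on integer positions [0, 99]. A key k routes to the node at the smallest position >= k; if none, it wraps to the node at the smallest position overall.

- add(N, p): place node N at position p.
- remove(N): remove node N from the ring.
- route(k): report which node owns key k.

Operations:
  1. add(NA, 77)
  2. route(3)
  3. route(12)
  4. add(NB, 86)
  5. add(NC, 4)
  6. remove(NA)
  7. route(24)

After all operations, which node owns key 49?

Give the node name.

Answer: NB

Derivation:
Op 1: add NA@77 -> ring=[77:NA]
Op 2: route key 3: smallest pos >= 3 is 77 -> NA
Op 3: route key 12: smallest pos >= 12 is 77 -> NA
Op 4: add NB@86 -> ring=[77:NA,86:NB]
Op 5: add NC@4 -> ring=[4:NC,77:NA,86:NB]
Op 6: remove NA -> ring=[4:NC,86:NB]
Op 7: route key 24: smallest pos >= 24 is 86 -> NB
Final route key 49: smallest pos >= 49 is 86 -> NB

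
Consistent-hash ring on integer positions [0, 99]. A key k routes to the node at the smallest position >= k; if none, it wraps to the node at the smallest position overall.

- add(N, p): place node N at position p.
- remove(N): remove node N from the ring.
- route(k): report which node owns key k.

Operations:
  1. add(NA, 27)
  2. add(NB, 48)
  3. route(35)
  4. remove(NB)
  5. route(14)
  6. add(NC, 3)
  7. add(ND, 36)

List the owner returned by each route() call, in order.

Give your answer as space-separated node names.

Answer: NB NA

Derivation:
Op 1: add NA@27 -> ring=[27:NA]
Op 2: add NB@48 -> ring=[27:NA,48:NB]
Op 3: route key 35: smallest pos >= 35 is 48 -> NB
Op 4: remove NB -> ring=[27:NA]
Op 5: route key 14: smallest pos >= 14 is 27 -> NA
Op 6: add NC@3 -> ring=[3:NC,27:NA]
Op 7: add ND@36 -> ring=[3:NC,27:NA,36:ND]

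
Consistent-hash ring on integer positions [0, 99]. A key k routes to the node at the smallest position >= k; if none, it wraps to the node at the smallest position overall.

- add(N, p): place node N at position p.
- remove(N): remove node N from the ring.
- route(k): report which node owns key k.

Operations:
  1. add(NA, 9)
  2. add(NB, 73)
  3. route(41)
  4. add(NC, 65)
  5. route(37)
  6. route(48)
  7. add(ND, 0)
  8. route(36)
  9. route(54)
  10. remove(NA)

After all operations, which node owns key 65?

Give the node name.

Op 1: add NA@9 -> ring=[9:NA]
Op 2: add NB@73 -> ring=[9:NA,73:NB]
Op 3: route key 41: smallest pos >= 41 is 73 -> NB
Op 4: add NC@65 -> ring=[9:NA,65:NC,73:NB]
Op 5: route key 37: smallest pos >= 37 is 65 -> NC
Op 6: route key 48: smallest pos >= 48 is 65 -> NC
Op 7: add ND@0 -> ring=[0:ND,9:NA,65:NC,73:NB]
Op 8: route key 36: smallest pos >= 36 is 65 -> NC
Op 9: route key 54: smallest pos >= 54 is 65 -> NC
Op 10: remove NA -> ring=[0:ND,65:NC,73:NB]
Final route key 65: smallest pos >= 65 is 65 -> NC

Answer: NC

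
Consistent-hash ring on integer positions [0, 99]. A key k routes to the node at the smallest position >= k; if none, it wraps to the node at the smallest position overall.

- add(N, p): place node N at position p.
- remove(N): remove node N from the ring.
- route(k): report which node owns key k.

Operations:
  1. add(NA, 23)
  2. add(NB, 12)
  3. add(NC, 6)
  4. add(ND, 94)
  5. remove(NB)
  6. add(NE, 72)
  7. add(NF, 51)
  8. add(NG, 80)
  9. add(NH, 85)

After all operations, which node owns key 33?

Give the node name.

Answer: NF

Derivation:
Op 1: add NA@23 -> ring=[23:NA]
Op 2: add NB@12 -> ring=[12:NB,23:NA]
Op 3: add NC@6 -> ring=[6:NC,12:NB,23:NA]
Op 4: add ND@94 -> ring=[6:NC,12:NB,23:NA,94:ND]
Op 5: remove NB -> ring=[6:NC,23:NA,94:ND]
Op 6: add NE@72 -> ring=[6:NC,23:NA,72:NE,94:ND]
Op 7: add NF@51 -> ring=[6:NC,23:NA,51:NF,72:NE,94:ND]
Op 8: add NG@80 -> ring=[6:NC,23:NA,51:NF,72:NE,80:NG,94:ND]
Op 9: add NH@85 -> ring=[6:NC,23:NA,51:NF,72:NE,80:NG,85:NH,94:ND]
Final route key 33: smallest pos >= 33 is 51 -> NF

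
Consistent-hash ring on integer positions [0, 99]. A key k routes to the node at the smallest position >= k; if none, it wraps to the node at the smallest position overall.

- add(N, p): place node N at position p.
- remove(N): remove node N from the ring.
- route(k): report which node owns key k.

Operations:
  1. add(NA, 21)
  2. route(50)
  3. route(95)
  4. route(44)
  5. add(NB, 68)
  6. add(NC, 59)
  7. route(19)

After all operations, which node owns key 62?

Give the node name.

Op 1: add NA@21 -> ring=[21:NA]
Op 2: route key 50: none >= 50, wrap to smallest pos 21 -> NA
Op 3: route key 95: none >= 95, wrap to smallest pos 21 -> NA
Op 4: route key 44: none >= 44, wrap to smallest pos 21 -> NA
Op 5: add NB@68 -> ring=[21:NA,68:NB]
Op 6: add NC@59 -> ring=[21:NA,59:NC,68:NB]
Op 7: route key 19: smallest pos >= 19 is 21 -> NA
Final route key 62: smallest pos >= 62 is 68 -> NB

Answer: NB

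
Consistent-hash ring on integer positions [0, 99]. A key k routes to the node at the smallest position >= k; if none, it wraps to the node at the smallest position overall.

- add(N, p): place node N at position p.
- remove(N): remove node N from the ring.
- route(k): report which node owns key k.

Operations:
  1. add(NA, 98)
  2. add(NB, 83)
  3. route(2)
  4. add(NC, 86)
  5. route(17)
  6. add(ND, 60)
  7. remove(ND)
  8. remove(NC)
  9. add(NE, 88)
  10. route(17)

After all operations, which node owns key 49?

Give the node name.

Op 1: add NA@98 -> ring=[98:NA]
Op 2: add NB@83 -> ring=[83:NB,98:NA]
Op 3: route key 2: smallest pos >= 2 is 83 -> NB
Op 4: add NC@86 -> ring=[83:NB,86:NC,98:NA]
Op 5: route key 17: smallest pos >= 17 is 83 -> NB
Op 6: add ND@60 -> ring=[60:ND,83:NB,86:NC,98:NA]
Op 7: remove ND -> ring=[83:NB,86:NC,98:NA]
Op 8: remove NC -> ring=[83:NB,98:NA]
Op 9: add NE@88 -> ring=[83:NB,88:NE,98:NA]
Op 10: route key 17: smallest pos >= 17 is 83 -> NB
Final route key 49: smallest pos >= 49 is 83 -> NB

Answer: NB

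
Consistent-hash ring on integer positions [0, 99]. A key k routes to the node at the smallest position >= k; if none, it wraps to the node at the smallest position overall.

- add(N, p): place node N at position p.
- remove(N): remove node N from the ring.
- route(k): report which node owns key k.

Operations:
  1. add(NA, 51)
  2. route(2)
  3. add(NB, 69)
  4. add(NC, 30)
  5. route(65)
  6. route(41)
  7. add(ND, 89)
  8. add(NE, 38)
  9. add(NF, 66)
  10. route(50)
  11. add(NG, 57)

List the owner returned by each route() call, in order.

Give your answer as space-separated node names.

Op 1: add NA@51 -> ring=[51:NA]
Op 2: route key 2: smallest pos >= 2 is 51 -> NA
Op 3: add NB@69 -> ring=[51:NA,69:NB]
Op 4: add NC@30 -> ring=[30:NC,51:NA,69:NB]
Op 5: route key 65: smallest pos >= 65 is 69 -> NB
Op 6: route key 41: smallest pos >= 41 is 51 -> NA
Op 7: add ND@89 -> ring=[30:NC,51:NA,69:NB,89:ND]
Op 8: add NE@38 -> ring=[30:NC,38:NE,51:NA,69:NB,89:ND]
Op 9: add NF@66 -> ring=[30:NC,38:NE,51:NA,66:NF,69:NB,89:ND]
Op 10: route key 50: smallest pos >= 50 is 51 -> NA
Op 11: add NG@57 -> ring=[30:NC,38:NE,51:NA,57:NG,66:NF,69:NB,89:ND]

Answer: NA NB NA NA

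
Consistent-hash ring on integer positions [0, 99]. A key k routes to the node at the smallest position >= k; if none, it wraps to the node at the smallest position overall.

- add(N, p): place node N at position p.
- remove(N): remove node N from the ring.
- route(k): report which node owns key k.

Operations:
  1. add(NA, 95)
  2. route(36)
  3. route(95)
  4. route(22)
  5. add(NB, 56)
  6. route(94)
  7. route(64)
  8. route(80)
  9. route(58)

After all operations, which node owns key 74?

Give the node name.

Answer: NA

Derivation:
Op 1: add NA@95 -> ring=[95:NA]
Op 2: route key 36: smallest pos >= 36 is 95 -> NA
Op 3: route key 95: smallest pos >= 95 is 95 -> NA
Op 4: route key 22: smallest pos >= 22 is 95 -> NA
Op 5: add NB@56 -> ring=[56:NB,95:NA]
Op 6: route key 94: smallest pos >= 94 is 95 -> NA
Op 7: route key 64: smallest pos >= 64 is 95 -> NA
Op 8: route key 80: smallest pos >= 80 is 95 -> NA
Op 9: route key 58: smallest pos >= 58 is 95 -> NA
Final route key 74: smallest pos >= 74 is 95 -> NA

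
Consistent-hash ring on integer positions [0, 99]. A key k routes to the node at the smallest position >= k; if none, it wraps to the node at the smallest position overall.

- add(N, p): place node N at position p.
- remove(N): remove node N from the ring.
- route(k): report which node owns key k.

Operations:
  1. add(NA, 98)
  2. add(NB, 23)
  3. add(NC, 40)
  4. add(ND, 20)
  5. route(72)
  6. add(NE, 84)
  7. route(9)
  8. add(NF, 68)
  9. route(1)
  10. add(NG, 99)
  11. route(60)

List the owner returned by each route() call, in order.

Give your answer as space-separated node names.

Op 1: add NA@98 -> ring=[98:NA]
Op 2: add NB@23 -> ring=[23:NB,98:NA]
Op 3: add NC@40 -> ring=[23:NB,40:NC,98:NA]
Op 4: add ND@20 -> ring=[20:ND,23:NB,40:NC,98:NA]
Op 5: route key 72: smallest pos >= 72 is 98 -> NA
Op 6: add NE@84 -> ring=[20:ND,23:NB,40:NC,84:NE,98:NA]
Op 7: route key 9: smallest pos >= 9 is 20 -> ND
Op 8: add NF@68 -> ring=[20:ND,23:NB,40:NC,68:NF,84:NE,98:NA]
Op 9: route key 1: smallest pos >= 1 is 20 -> ND
Op 10: add NG@99 -> ring=[20:ND,23:NB,40:NC,68:NF,84:NE,98:NA,99:NG]
Op 11: route key 60: smallest pos >= 60 is 68 -> NF

Answer: NA ND ND NF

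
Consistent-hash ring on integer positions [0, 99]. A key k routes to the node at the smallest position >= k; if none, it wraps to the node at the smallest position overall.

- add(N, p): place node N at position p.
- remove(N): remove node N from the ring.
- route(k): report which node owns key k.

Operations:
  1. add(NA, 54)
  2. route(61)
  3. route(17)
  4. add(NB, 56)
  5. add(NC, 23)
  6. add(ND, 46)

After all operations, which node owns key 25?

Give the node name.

Op 1: add NA@54 -> ring=[54:NA]
Op 2: route key 61: none >= 61, wrap to smallest pos 54 -> NA
Op 3: route key 17: smallest pos >= 17 is 54 -> NA
Op 4: add NB@56 -> ring=[54:NA,56:NB]
Op 5: add NC@23 -> ring=[23:NC,54:NA,56:NB]
Op 6: add ND@46 -> ring=[23:NC,46:ND,54:NA,56:NB]
Final route key 25: smallest pos >= 25 is 46 -> ND

Answer: ND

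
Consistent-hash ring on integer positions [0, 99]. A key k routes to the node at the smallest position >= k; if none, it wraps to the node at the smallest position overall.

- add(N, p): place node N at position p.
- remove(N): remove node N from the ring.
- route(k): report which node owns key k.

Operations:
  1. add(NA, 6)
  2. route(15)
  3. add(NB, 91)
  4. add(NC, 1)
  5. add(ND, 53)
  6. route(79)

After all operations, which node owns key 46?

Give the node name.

Answer: ND

Derivation:
Op 1: add NA@6 -> ring=[6:NA]
Op 2: route key 15: none >= 15, wrap to smallest pos 6 -> NA
Op 3: add NB@91 -> ring=[6:NA,91:NB]
Op 4: add NC@1 -> ring=[1:NC,6:NA,91:NB]
Op 5: add ND@53 -> ring=[1:NC,6:NA,53:ND,91:NB]
Op 6: route key 79: smallest pos >= 79 is 91 -> NB
Final route key 46: smallest pos >= 46 is 53 -> ND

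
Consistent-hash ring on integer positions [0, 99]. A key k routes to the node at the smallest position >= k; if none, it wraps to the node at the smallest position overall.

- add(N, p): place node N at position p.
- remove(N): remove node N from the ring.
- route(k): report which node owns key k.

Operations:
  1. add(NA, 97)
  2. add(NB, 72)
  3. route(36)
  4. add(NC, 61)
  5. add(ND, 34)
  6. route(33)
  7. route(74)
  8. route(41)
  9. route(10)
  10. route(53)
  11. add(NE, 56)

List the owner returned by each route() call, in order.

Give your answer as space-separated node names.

Op 1: add NA@97 -> ring=[97:NA]
Op 2: add NB@72 -> ring=[72:NB,97:NA]
Op 3: route key 36: smallest pos >= 36 is 72 -> NB
Op 4: add NC@61 -> ring=[61:NC,72:NB,97:NA]
Op 5: add ND@34 -> ring=[34:ND,61:NC,72:NB,97:NA]
Op 6: route key 33: smallest pos >= 33 is 34 -> ND
Op 7: route key 74: smallest pos >= 74 is 97 -> NA
Op 8: route key 41: smallest pos >= 41 is 61 -> NC
Op 9: route key 10: smallest pos >= 10 is 34 -> ND
Op 10: route key 53: smallest pos >= 53 is 61 -> NC
Op 11: add NE@56 -> ring=[34:ND,56:NE,61:NC,72:NB,97:NA]

Answer: NB ND NA NC ND NC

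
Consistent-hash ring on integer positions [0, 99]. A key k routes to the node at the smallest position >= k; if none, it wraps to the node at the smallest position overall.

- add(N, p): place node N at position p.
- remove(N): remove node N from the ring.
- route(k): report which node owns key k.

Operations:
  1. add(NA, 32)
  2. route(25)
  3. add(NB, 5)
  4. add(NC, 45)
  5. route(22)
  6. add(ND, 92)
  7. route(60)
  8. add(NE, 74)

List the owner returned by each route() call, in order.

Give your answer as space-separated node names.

Answer: NA NA ND

Derivation:
Op 1: add NA@32 -> ring=[32:NA]
Op 2: route key 25: smallest pos >= 25 is 32 -> NA
Op 3: add NB@5 -> ring=[5:NB,32:NA]
Op 4: add NC@45 -> ring=[5:NB,32:NA,45:NC]
Op 5: route key 22: smallest pos >= 22 is 32 -> NA
Op 6: add ND@92 -> ring=[5:NB,32:NA,45:NC,92:ND]
Op 7: route key 60: smallest pos >= 60 is 92 -> ND
Op 8: add NE@74 -> ring=[5:NB,32:NA,45:NC,74:NE,92:ND]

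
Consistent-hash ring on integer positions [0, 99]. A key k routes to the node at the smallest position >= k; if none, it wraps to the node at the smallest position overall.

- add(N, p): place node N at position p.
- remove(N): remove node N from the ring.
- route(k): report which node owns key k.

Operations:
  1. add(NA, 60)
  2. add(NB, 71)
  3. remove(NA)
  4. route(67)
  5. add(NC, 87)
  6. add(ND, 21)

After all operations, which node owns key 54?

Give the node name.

Op 1: add NA@60 -> ring=[60:NA]
Op 2: add NB@71 -> ring=[60:NA,71:NB]
Op 3: remove NA -> ring=[71:NB]
Op 4: route key 67: smallest pos >= 67 is 71 -> NB
Op 5: add NC@87 -> ring=[71:NB,87:NC]
Op 6: add ND@21 -> ring=[21:ND,71:NB,87:NC]
Final route key 54: smallest pos >= 54 is 71 -> NB

Answer: NB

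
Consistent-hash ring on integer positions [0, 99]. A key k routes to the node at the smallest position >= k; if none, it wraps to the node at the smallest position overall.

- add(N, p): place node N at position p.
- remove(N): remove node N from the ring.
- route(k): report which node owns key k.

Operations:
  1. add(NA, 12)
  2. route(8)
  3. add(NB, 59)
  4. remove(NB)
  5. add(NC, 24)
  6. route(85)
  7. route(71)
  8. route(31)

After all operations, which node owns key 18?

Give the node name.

Op 1: add NA@12 -> ring=[12:NA]
Op 2: route key 8: smallest pos >= 8 is 12 -> NA
Op 3: add NB@59 -> ring=[12:NA,59:NB]
Op 4: remove NB -> ring=[12:NA]
Op 5: add NC@24 -> ring=[12:NA,24:NC]
Op 6: route key 85: none >= 85, wrap to smallest pos 12 -> NA
Op 7: route key 71: none >= 71, wrap to smallest pos 12 -> NA
Op 8: route key 31: none >= 31, wrap to smallest pos 12 -> NA
Final route key 18: smallest pos >= 18 is 24 -> NC

Answer: NC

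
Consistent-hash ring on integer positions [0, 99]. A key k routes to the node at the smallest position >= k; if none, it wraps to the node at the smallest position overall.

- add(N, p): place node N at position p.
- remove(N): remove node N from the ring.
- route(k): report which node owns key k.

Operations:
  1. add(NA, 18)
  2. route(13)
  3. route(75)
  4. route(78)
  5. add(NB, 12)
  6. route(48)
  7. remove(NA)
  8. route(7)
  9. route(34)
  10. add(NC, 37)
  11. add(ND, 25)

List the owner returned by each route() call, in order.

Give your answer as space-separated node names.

Op 1: add NA@18 -> ring=[18:NA]
Op 2: route key 13: smallest pos >= 13 is 18 -> NA
Op 3: route key 75: none >= 75, wrap to smallest pos 18 -> NA
Op 4: route key 78: none >= 78, wrap to smallest pos 18 -> NA
Op 5: add NB@12 -> ring=[12:NB,18:NA]
Op 6: route key 48: none >= 48, wrap to smallest pos 12 -> NB
Op 7: remove NA -> ring=[12:NB]
Op 8: route key 7: smallest pos >= 7 is 12 -> NB
Op 9: route key 34: none >= 34, wrap to smallest pos 12 -> NB
Op 10: add NC@37 -> ring=[12:NB,37:NC]
Op 11: add ND@25 -> ring=[12:NB,25:ND,37:NC]

Answer: NA NA NA NB NB NB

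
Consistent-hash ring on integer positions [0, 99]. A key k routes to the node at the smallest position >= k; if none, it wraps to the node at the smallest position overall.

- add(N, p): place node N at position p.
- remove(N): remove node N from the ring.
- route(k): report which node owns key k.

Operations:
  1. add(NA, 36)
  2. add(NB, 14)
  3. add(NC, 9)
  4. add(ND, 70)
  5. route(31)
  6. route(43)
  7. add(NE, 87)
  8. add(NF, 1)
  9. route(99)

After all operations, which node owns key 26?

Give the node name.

Op 1: add NA@36 -> ring=[36:NA]
Op 2: add NB@14 -> ring=[14:NB,36:NA]
Op 3: add NC@9 -> ring=[9:NC,14:NB,36:NA]
Op 4: add ND@70 -> ring=[9:NC,14:NB,36:NA,70:ND]
Op 5: route key 31: smallest pos >= 31 is 36 -> NA
Op 6: route key 43: smallest pos >= 43 is 70 -> ND
Op 7: add NE@87 -> ring=[9:NC,14:NB,36:NA,70:ND,87:NE]
Op 8: add NF@1 -> ring=[1:NF,9:NC,14:NB,36:NA,70:ND,87:NE]
Op 9: route key 99: none >= 99, wrap to smallest pos 1 -> NF
Final route key 26: smallest pos >= 26 is 36 -> NA

Answer: NA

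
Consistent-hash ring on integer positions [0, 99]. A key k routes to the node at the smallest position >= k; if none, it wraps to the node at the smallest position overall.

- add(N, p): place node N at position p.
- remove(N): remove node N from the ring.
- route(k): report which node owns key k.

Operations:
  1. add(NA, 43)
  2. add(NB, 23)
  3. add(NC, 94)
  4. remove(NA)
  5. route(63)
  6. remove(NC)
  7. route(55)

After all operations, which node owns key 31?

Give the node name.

Answer: NB

Derivation:
Op 1: add NA@43 -> ring=[43:NA]
Op 2: add NB@23 -> ring=[23:NB,43:NA]
Op 3: add NC@94 -> ring=[23:NB,43:NA,94:NC]
Op 4: remove NA -> ring=[23:NB,94:NC]
Op 5: route key 63: smallest pos >= 63 is 94 -> NC
Op 6: remove NC -> ring=[23:NB]
Op 7: route key 55: none >= 55, wrap to smallest pos 23 -> NB
Final route key 31: none >= 31, wrap to smallest pos 23 -> NB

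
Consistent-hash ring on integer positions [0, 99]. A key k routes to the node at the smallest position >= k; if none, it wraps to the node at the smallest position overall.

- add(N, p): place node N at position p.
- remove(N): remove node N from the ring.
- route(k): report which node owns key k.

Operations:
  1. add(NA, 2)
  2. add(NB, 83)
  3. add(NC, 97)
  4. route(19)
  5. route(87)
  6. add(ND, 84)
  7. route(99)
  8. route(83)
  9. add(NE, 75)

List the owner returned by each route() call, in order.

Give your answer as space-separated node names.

Answer: NB NC NA NB

Derivation:
Op 1: add NA@2 -> ring=[2:NA]
Op 2: add NB@83 -> ring=[2:NA,83:NB]
Op 3: add NC@97 -> ring=[2:NA,83:NB,97:NC]
Op 4: route key 19: smallest pos >= 19 is 83 -> NB
Op 5: route key 87: smallest pos >= 87 is 97 -> NC
Op 6: add ND@84 -> ring=[2:NA,83:NB,84:ND,97:NC]
Op 7: route key 99: none >= 99, wrap to smallest pos 2 -> NA
Op 8: route key 83: smallest pos >= 83 is 83 -> NB
Op 9: add NE@75 -> ring=[2:NA,75:NE,83:NB,84:ND,97:NC]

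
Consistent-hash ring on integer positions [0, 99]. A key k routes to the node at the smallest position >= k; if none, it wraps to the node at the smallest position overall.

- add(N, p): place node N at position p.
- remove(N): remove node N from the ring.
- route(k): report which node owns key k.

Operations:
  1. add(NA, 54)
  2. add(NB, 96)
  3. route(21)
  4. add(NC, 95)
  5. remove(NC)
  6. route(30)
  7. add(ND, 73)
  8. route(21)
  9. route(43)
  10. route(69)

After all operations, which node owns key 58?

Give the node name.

Answer: ND

Derivation:
Op 1: add NA@54 -> ring=[54:NA]
Op 2: add NB@96 -> ring=[54:NA,96:NB]
Op 3: route key 21: smallest pos >= 21 is 54 -> NA
Op 4: add NC@95 -> ring=[54:NA,95:NC,96:NB]
Op 5: remove NC -> ring=[54:NA,96:NB]
Op 6: route key 30: smallest pos >= 30 is 54 -> NA
Op 7: add ND@73 -> ring=[54:NA,73:ND,96:NB]
Op 8: route key 21: smallest pos >= 21 is 54 -> NA
Op 9: route key 43: smallest pos >= 43 is 54 -> NA
Op 10: route key 69: smallest pos >= 69 is 73 -> ND
Final route key 58: smallest pos >= 58 is 73 -> ND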